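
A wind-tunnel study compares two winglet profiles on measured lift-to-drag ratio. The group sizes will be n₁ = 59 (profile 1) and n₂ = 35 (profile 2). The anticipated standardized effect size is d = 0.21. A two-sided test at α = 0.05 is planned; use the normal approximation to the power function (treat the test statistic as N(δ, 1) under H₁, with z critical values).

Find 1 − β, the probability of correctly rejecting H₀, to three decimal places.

Power ≈ 0.166

Noncentrality parameter: δ = d / √(1/n₁ + 1/n₂) = 0.21 / √(1/59 + 1/35) = 0.9843
Two-sided α = 0.05 → critical value z_{0.025} = 1.960.
Power = Φ(δ − 1.960) + Φ(−δ − 1.960) = Φ(-0.976) + Φ(-2.944) = 0.1646 + 0.0016 = 0.1662.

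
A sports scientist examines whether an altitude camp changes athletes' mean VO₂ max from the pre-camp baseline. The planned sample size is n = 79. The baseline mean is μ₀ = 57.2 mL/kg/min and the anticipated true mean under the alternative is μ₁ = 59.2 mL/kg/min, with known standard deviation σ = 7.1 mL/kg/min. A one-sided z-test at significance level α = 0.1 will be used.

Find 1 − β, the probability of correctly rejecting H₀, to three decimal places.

Power ≈ 0.889

Standardized effect: d = |μ₁ − μ₀| / σ = |59.2 − 57.2| / 7.1 = 0.2817
Noncentrality parameter: δ = d·√n = 0.2817 × √79 = 2.5037
Critical value for a one-sided test at α = 0.1: z_α = 1.282.
Power = Φ(δ − 1.282) = Φ(1.222) = 0.8892.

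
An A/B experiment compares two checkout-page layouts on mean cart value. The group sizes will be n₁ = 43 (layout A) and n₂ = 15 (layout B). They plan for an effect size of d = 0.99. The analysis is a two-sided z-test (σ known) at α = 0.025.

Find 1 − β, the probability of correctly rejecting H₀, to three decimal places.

Noncentrality parameter: δ = d / √(1/n₁ + 1/n₂) = 0.99 / √(1/43 + 1/15) = 3.3014
Two-sided α = 0.025 → critical value z_{0.0125} = 2.241.
Power = Φ(δ − 2.241) + Φ(−δ − 2.241) = Φ(1.060) + Φ(-5.543) = 0.8554 + 0.0000 = 0.8554.

Power ≈ 0.855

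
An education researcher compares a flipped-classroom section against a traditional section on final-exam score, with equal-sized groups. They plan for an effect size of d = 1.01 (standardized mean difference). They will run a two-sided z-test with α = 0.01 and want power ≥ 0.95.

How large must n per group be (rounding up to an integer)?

n = 35 per group

Set Φ(δ − 2.576) = 0.95; then δ − 2.576 = Φ⁻¹(0.95) = 1.645, giving δ = 4.221.
(Ignoring the negligible lower-tail rejection probability gives the usual closed-form inversion.)
δ = d·√(n/2) ⇒ n = 2(δ/d)² = 2 × (4.221 / 1.01)² = 34.93.
Round up to the next whole unit.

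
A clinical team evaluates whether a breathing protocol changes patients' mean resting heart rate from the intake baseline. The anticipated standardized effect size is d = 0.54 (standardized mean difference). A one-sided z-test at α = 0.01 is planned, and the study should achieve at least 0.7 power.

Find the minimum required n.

n = 28

Set Φ(δ − 2.326) = 0.7; then δ − 2.326 = Φ⁻¹(0.7) = 0.524, giving δ = 2.851.
δ = d·√n ⇒ n = (δ/d)² = (2.851 / 0.54)² = 27.87.
Rounding up, n = 28.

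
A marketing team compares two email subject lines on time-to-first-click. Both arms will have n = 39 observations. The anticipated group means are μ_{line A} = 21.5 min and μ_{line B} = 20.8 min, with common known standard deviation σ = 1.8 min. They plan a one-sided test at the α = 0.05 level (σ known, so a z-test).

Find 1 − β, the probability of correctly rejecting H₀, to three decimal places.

Standardized effect: d = |μ_{line A} − μ_{line B}| / σ = |21.5 − 20.8| / 1.8 = 0.3889
Noncentrality parameter: δ = d·√(n/2) = 0.3889 × √(39/2) = 1.7173
Critical value for a one-sided test at α = 0.05: z_α = 1.645.
Power = Φ(δ − 1.645) = Φ(0.072) = 0.5289.

Power ≈ 0.529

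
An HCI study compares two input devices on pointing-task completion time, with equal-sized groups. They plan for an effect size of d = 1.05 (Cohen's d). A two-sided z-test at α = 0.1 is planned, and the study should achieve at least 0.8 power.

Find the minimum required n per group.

Set Φ(δ − 1.645) = 0.8; then δ − 1.645 = Φ⁻¹(0.8) = 0.842, giving δ = 2.486.
(The Φ(−δ − z_{α/2}) term is vanishingly small for δ > 0 and is dropped in the standard sample-size formula.)
δ = d·√(n/2) ⇒ n = 2(δ/d)² = 2 × (2.486 / 1.05)² = 11.22.
Rounding up, n = 12 per group.

n = 12 per group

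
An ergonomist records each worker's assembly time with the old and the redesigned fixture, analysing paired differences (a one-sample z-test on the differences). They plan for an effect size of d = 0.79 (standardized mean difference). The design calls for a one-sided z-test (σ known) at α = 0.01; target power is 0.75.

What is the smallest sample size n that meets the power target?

For power 0.75 need Φ(δ − z_{0.01}) = 0.75, so δ = z_{0.01} + z_{0.25} = 2.326 + 0.674 = 3.001.
δ = d·√n ⇒ n = (δ/d)² = (3.001 / 0.79)² = 14.43.
Round up to the next whole unit.

n = 15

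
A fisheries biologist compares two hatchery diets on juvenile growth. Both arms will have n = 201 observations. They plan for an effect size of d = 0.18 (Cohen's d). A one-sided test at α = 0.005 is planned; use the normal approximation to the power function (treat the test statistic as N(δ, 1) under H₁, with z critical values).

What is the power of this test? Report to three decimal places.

Power ≈ 0.220

Noncentrality parameter: δ = d·√(n/2) = 0.18 × √(201/2) = 1.8045
Critical value for a one-sided test at α = 0.005: z_α = 2.576.
Power = P(Z > 2.576 − δ) = Φ(-0.771) = 0.2203.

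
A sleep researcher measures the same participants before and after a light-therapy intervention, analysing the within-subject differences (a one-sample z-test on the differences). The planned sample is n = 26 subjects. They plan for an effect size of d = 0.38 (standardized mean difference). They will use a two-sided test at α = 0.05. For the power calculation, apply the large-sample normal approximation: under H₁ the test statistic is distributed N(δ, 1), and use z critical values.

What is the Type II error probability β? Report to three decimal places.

β ≈ 0.509

Noncentrality parameter: δ = d·√n = 0.38 × √26 = 1.9376
Critical value for a two-sided test at α = 0.05: z_{α/2} = 1.960.
Power = Φ(δ − 1.960) + Φ(−δ − 1.960) = Φ(-0.022) + Φ(-3.898) = 0.4911 + 0.0000 = 0.4911.
Type II error: β = 1 − power = 1 − 0.4911 = 0.5089.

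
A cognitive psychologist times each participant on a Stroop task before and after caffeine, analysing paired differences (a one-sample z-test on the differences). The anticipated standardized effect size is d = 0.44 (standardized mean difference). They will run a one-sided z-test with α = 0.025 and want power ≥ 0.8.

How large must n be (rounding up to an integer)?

n = 41

For power 0.8 need Φ(δ − z_{0.025}) = 0.8, so δ = z_{0.025} + z_{0.20} = 1.960 + 0.842 = 2.802.
δ = d·√n ⇒ n = (δ/d)² = (2.802 / 0.44)² = 40.54.
Round up to the next whole unit.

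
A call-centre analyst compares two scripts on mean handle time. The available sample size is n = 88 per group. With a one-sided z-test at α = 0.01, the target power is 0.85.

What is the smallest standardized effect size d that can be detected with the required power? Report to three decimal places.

Need Φ(δ − 2.326) = 0.85, so δ = 2.326 + 1.036 = 3.363.
δ = d·√(n/2) ⇒ d = δ/√(n/2) = 3.363/√(88/2) = 0.5070.

d ≈ 0.507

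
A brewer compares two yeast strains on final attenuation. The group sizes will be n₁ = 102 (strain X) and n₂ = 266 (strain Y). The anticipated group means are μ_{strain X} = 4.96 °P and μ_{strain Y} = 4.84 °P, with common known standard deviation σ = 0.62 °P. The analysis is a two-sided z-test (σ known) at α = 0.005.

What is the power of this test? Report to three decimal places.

Power ≈ 0.126

Standardized effect: d = |μ_{strain X} − μ_{strain Y}| / σ = |4.96 − 4.84| / 0.62 = 0.1935
Noncentrality parameter: δ = d / √(1/n₁ + 1/n₂) = 0.1935 / √(1/102 + 1/266) = 1.6619
Two-sided α = 0.005 → critical value z_{0.0025} = 2.807.
Power = Φ(δ − 2.807) + Φ(−δ − 2.807) = Φ(-1.145) + Φ(-4.469) = 0.1261 + 0.0000 = 0.1261.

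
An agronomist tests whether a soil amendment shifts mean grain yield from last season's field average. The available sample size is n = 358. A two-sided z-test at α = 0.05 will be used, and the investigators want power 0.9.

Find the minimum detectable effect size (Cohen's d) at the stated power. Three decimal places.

Need Φ(δ − 1.960) = 0.9, so δ = 1.960 + 1.282 = 3.242.
(Lower-tail contribution to power is negligible for δ > 0.)
δ = d·√n ⇒ d = δ/√n = 3.242/√358 = 0.1713.

d ≈ 0.171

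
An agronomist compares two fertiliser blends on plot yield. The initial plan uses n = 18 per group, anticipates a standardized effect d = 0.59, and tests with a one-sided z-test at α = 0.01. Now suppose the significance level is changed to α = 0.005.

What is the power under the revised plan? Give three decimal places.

Power ≈ 0.210

δ = d·√(n/2) = 0.59 × √(18/2) = 1.7700 (unchanged). New critical value: z_{0.005} = 2.576.
Revised power = Φ(δ − 2.576) = Φ(-0.806) = 0.2102.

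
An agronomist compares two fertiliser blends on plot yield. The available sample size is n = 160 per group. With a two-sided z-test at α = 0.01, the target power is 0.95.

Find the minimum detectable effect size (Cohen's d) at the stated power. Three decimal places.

Required noncentrality: δ = z_{0.005} + z_{0.05} = 2.576 + 1.645 = 4.221.
(The second rejection-region term Φ(−δ − z_{α/2}) is negligible and dropped.)
δ = d·√(n/2) ⇒ d = δ/√(n/2) = 4.221/√(160/2) = 0.4719.

d ≈ 0.472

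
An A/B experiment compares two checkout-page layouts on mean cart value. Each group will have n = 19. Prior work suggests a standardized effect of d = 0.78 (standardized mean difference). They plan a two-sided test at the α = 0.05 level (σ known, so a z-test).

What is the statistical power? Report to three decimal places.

Power ≈ 0.672

Noncentrality parameter: δ = d·√(n/2) = 0.78 × √(19/2) = 2.4041
Critical value for a two-sided test at α = 0.05: z_{α/2} = 1.960.
Power = Φ(δ − 1.960) + Φ(−δ − 1.960) = Φ(0.444) + Φ(-4.364) = 0.6715 + 0.0000 = 0.6715.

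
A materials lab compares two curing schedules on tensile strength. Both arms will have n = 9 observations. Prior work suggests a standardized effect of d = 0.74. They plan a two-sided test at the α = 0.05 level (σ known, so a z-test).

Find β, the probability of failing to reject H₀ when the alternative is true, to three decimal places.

β ≈ 0.652

Noncentrality parameter: δ = d·√(n/2) = 0.74 × √(9/2) = 1.5698
Critical value for a two-sided test at α = 0.05: z_{α/2} = 1.960.
Power = Φ(δ − 1.960) + Φ(−δ − 1.960) = Φ(-0.390) + Φ(-3.530) = 0.3482 + 0.0002 = 0.3484.
Type II error: β = 1 − power = 1 − 0.3484 = 0.6516.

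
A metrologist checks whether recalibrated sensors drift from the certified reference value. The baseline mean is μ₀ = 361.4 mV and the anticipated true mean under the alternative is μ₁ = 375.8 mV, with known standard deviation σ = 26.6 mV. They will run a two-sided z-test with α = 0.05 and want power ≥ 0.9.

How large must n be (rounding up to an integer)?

n = 36

Standardized effect: d = |μ₁ − μ₀| / σ = |375.8 − 361.4| / 26.6 = 0.5414
Set Φ(δ − 1.960) = 0.9; then δ − 1.960 = Φ⁻¹(0.9) = 1.282, giving δ = 3.242.
(The Φ(−δ − z_{α/2}) term is vanishingly small for δ > 0 and is dropped in the standard sample-size formula.)
δ = d·√n ⇒ n = (δ/d)² = (3.242 / 0.5414)² = 35.85.
Rounding up, n = 36.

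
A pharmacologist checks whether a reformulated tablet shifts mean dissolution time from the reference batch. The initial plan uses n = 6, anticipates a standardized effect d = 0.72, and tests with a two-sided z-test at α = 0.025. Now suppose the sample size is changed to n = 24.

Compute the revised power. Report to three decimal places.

Power ≈ 0.901

With n = 24: δ = d·√n = 0.72 × √24 = 3.5273. Critical value z_{0.0125} = 2.241.
Revised power = Φ(δ − 2.241) + Φ(−δ − 2.241) = Φ(1.286) + Φ(-5.769) = 0.9008 + 0.0000 = 0.9008.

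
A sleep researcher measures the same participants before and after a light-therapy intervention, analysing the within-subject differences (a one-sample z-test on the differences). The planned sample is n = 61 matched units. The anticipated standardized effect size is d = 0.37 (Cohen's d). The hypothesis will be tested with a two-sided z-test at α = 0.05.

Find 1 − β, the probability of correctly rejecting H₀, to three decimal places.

Power ≈ 0.824

Noncentrality parameter: δ = d·√n = 0.37 × √61 = 2.8898
Critical value for a two-sided test at α = 0.05: z_{α/2} = 1.960.
Power = Φ(δ − 1.960) + Φ(−δ − 1.960) = Φ(0.930) + Φ(-4.850) = 0.8238 + 0.0000 = 0.8238.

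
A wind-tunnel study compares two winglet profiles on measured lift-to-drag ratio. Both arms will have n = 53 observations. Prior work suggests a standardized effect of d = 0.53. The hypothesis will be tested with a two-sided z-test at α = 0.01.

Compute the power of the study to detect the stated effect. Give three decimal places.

Power ≈ 0.561

Noncentrality parameter: δ = d·√(n/2) = 0.53 × √(53/2) = 2.7283
Critical value for a two-sided test at α = 0.01: z_{α/2} = 2.576.
Power = Φ(δ − 2.576) + Φ(−δ − 2.576) = Φ(0.153) + Φ(-5.304) = 0.5606 + 0.0000 = 0.5606.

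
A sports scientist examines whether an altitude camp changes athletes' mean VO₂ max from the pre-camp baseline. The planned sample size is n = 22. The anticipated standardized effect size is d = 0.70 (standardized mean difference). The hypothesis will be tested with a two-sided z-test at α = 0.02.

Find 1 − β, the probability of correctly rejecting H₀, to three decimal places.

Power ≈ 0.831

Noncentrality parameter: δ = d·√n = 0.70 × √22 = 3.2833
Two-sided α = 0.02 → critical value z_{0.01} = 2.326.
Power = Φ(δ − 2.326) + Φ(−δ − 2.326) = Φ(0.957) + Φ(-5.610) = 0.8307 + 0.0000 = 0.8307.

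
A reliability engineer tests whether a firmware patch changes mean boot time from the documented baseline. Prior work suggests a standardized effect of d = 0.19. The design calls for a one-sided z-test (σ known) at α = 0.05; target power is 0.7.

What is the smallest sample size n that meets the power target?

n = 131

Set Φ(δ − 1.645) = 0.7; then δ − 1.645 = Φ⁻¹(0.7) = 0.524, giving δ = 2.169.
δ = d·√n ⇒ n = (δ/d)² = (2.169 / 0.19)² = 130.35.
Round up to the next whole unit.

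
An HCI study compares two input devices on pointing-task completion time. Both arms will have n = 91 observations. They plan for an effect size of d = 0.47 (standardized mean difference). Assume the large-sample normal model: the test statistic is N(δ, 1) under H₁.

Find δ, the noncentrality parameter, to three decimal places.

δ ≈ 3.170

δ = d·√(n/2) = 0.47 × √(91/2) = 3.1703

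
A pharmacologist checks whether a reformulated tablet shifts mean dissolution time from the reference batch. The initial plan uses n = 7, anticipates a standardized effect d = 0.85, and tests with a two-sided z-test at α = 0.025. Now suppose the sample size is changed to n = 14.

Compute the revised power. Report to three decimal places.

Power ≈ 0.826

With n = 14: δ = d·√n = 0.85 × √14 = 3.1804. Critical value z_{0.0125} = 2.241.
Revised power = Φ(δ − 2.241) + Φ(−δ − 2.241) = Φ(0.939) + Φ(-5.422) = 0.8261 + 0.0000 = 0.8261.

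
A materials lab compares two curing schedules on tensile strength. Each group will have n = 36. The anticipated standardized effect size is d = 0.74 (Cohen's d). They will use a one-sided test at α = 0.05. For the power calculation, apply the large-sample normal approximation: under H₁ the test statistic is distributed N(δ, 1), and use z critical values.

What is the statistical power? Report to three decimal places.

Power ≈ 0.933

Noncentrality parameter: δ = d·√(n/2) = 0.74 × √(36/2) = 3.1396
One-sided α = 0.05 → critical value z_{0.05} = 1.645.
Power = P(Z > 1.645 − δ) = Φ(1.495) = 0.9325.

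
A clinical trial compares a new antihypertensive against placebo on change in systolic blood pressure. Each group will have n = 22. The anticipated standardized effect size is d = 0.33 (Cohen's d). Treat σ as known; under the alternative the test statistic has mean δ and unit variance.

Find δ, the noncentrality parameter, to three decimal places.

The noncentrality parameter scales effect size by the design's sample-size factor: δ = d·√(n/2) = 0.33 × √(22/2) = 1.0945

δ ≈ 1.094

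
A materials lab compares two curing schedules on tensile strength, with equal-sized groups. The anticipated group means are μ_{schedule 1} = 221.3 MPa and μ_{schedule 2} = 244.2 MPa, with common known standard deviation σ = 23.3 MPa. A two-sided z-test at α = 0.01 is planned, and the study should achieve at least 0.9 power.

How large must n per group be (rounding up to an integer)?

n = 31 per group

Standardized effect: d = |μ_{schedule 1} − μ_{schedule 2}| / σ = |221.3 − 244.2| / 23.3 = 0.9828
Set Φ(δ − 2.576) = 0.9; then δ − 2.576 = Φ⁻¹(0.9) = 1.282, giving δ = 3.857.
(The Φ(−δ − z_{α/2}) term is vanishingly small for δ > 0 and is dropped in the standard sample-size formula.)
δ = d·√(n/2) ⇒ n = 2(δ/d)² = 2 × (3.857 / 0.9828)² = 30.81.
Round up to the next whole unit.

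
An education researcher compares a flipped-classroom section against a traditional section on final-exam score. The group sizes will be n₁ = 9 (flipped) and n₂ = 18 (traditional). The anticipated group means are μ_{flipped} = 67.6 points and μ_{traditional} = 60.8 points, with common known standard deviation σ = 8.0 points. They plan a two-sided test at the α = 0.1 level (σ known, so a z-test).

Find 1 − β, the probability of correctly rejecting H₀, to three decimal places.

Power ≈ 0.669

Standardized effect: d = |μ_{flipped} − μ_{traditional}| / σ = |67.6 − 60.8| / 8.0 = 0.8500
Noncentrality parameter: δ = d / √(1/n₁ + 1/n₂) = 0.8500 / √(1/9 + 1/18) = 2.0821
Two-sided α = 0.1 → critical value z_{0.05} = 1.645.
Power = Φ(δ − 1.645) + Φ(−δ − 1.645) = Φ(0.437) + Φ(-3.727) = 0.6690 + 0.0001 = 0.6691.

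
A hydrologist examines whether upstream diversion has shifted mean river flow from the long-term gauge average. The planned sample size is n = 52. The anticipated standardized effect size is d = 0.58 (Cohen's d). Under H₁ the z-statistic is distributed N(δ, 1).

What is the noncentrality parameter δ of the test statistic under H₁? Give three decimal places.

δ ≈ 4.182

The noncentrality parameter scales effect size by the design's sample-size factor: δ = d·√n = 0.58 × √52 = 4.1824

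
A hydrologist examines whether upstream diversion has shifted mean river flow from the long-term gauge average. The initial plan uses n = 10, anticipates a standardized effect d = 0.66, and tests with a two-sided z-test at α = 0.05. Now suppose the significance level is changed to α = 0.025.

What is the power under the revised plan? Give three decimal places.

Power ≈ 0.439

δ = d·√n = 0.66 × √10 = 2.0871 (unchanged). New critical value: z_{0.0125} = 2.241.
Revised power = Φ(δ − 2.241) + Φ(−δ − 2.241) = Φ(-0.154) + Φ(-4.329) = 0.4387 + 0.0000 = 0.4387.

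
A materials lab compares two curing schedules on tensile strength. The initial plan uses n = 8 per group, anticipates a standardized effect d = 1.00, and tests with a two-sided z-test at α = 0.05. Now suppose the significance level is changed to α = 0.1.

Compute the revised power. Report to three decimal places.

Power ≈ 0.639

δ = d·√(n/2) = 1.00 × √(8/2) = 2.0000 (unchanged). New critical value: z_{0.05} = 1.645.
Revised power = Φ(δ − 1.645) + Φ(−δ − 1.645) = Φ(0.355) + Φ(-3.645) = 0.6388 + 0.0001 = 0.6389.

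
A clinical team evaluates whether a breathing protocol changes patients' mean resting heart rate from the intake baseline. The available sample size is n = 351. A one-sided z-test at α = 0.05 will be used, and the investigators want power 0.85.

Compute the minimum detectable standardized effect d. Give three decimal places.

Need Φ(δ − 1.645) = 0.85, so δ = 1.645 + 1.036 = 2.681.
δ = d·√n ⇒ d = δ/√n = 2.681/√351 = 0.1431.

d ≈ 0.143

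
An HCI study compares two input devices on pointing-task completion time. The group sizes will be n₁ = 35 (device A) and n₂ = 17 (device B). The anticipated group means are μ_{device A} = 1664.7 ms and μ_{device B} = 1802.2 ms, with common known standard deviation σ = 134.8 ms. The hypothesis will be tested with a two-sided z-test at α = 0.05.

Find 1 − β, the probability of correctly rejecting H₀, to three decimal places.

Standardized effect: d = |μ_{device A} − μ_{device B}| / σ = |1664.7 − 1802.2| / 134.8 = 1.0200
Noncentrality parameter: λ = d / √(1/n₁ + 1/n₂) = 1.0200 / √(1/35 + 1/17) = 3.4504
Critical value for a two-sided test at α = 0.05: z_{α/2} = 1.960.
Power = Φ(λ − 1.960) + Φ(−λ − 1.960) = Φ(1.490) + Φ(-5.410) = 0.9319 + 0.0000 = 0.9319.

Power ≈ 0.932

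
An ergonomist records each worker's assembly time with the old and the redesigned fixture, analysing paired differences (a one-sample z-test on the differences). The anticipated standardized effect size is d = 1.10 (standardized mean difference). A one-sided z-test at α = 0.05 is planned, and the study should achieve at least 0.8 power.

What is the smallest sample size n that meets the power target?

n = 6

Set Φ(δ − 1.645) = 0.8; then δ − 1.645 = Φ⁻¹(0.8) = 0.842, giving δ = 2.486.
δ = d·√n ⇒ n = (δ/d)² = (2.486 / 1.10)² = 5.11.
Rounding up, n = 6.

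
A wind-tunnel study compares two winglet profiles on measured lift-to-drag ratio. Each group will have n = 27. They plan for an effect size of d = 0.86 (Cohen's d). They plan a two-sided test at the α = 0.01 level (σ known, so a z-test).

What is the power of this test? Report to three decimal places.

Power ≈ 0.720

Noncentrality parameter: λ = d·√(n/2) = 0.86 × √(27/2) = 3.1598
Two-sided α = 0.01 → critical value z_{0.005} = 2.576.
Power = Φ(λ − 2.576) + Φ(−λ − 2.576) = Φ(0.584) + Φ(-5.736) = 0.7204 + 0.0000 = 0.7204.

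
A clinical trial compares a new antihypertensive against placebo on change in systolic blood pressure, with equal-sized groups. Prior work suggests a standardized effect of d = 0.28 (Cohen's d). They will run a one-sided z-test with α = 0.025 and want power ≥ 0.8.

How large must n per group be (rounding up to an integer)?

Set Φ(δ − 1.960) = 0.8; then δ − 1.960 = Φ⁻¹(0.8) = 0.842, giving δ = 2.802.
δ = d·√(n/2) ⇒ n = 2(δ/d)² = 2 × (2.802 / 0.28)² = 200.23.
Round up to the next whole unit.

n = 201 per group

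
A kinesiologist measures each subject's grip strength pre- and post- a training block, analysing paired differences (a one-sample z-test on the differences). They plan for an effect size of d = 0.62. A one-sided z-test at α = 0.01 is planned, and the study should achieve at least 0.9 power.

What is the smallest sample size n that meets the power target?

n = 34

For power 0.9 need Φ(δ − z_{0.01}) = 0.9, so δ = z_{0.01} + z_{0.10} = 2.326 + 1.282 = 3.608.
δ = d·√n ⇒ n = (δ/d)² = (3.608 / 0.62)² = 33.86.
Round up to the next whole unit.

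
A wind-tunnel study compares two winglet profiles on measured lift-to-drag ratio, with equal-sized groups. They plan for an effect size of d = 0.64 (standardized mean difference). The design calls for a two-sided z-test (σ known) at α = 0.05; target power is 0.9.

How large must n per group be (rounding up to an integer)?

n = 52 per group

Set Φ(δ − 1.960) = 0.9; then δ − 1.960 = Φ⁻¹(0.9) = 1.282, giving δ = 3.242.
(For δ > 0 the lower-tail rejection region contributes negligibly to power, so the one-term inversion is standard.)
δ = d·√(n/2) ⇒ n = 2(δ/d)² = 2 × (3.242 / 0.64)² = 51.31.
Round up to the next whole unit.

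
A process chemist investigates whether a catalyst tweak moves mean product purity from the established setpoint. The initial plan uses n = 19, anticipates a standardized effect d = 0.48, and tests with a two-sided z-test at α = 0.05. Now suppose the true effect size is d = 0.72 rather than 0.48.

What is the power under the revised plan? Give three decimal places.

With d = 0.72: δ = d·√n = 0.72 × √19 = 3.1384. Critical value z_{0.025} = 1.960.
Revised power = Φ(δ − 1.960) + Φ(−δ − 1.960) = Φ(1.178) + Φ(-5.098) = 0.8807 + 0.0000 = 0.8807.

Power ≈ 0.881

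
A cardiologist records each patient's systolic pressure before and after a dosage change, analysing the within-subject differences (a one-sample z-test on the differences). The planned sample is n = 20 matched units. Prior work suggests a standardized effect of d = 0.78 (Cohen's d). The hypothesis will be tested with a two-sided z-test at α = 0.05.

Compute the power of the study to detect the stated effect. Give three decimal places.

Power ≈ 0.937

Noncentrality parameter: δ = d·√n = 0.78 × √20 = 3.4883
Critical value for a two-sided test at α = 0.05: z_{α/2} = 1.960.
Power = Φ(δ − 1.960) + Φ(−δ − 1.960) = Φ(1.528) + Φ(-5.448) = 0.9368 + 0.0000 = 0.9368.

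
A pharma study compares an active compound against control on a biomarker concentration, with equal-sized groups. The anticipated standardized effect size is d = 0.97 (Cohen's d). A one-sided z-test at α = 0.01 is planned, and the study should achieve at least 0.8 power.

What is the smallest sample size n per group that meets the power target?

n = 22 per group

For power 0.8 need Φ(δ − z_{0.01}) = 0.8, so δ = z_{0.01} + z_{0.20} = 2.326 + 0.842 = 3.168.
δ = d·√(n/2) ⇒ n = 2(δ/d)² = 2 × (3.168 / 0.97)² = 21.33.
Rounding up, n = 22 per group.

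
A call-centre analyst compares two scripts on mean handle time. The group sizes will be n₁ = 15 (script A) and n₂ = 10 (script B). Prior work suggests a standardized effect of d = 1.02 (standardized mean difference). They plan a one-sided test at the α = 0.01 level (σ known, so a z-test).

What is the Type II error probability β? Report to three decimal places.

β ≈ 0.432

Noncentrality parameter: δ = d / √(1/n₁ + 1/n₂) = 1.02 / √(1/15 + 1/10) = 2.4985
One-sided α = 0.01 → critical value z_{0.01} = 2.326.
Power = P(Z > 2.326 − δ) = Φ(0.172) = 0.5683.
Type II error: β = 1 − power = 1 − 0.5683 = 0.4317.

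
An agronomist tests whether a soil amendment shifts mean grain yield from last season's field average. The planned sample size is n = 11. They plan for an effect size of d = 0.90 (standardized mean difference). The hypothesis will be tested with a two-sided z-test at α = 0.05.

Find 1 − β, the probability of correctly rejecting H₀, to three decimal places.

Noncentrality parameter: λ = d·√n = 0.90 × √11 = 2.9850
Critical value for a two-sided test at α = 0.05: z_{α/2} = 1.960.
Power = Φ(λ − 1.960) + Φ(−λ − 1.960) = Φ(1.025) + Φ(-4.945) = 0.8473 + 0.0000 = 0.8473.

Power ≈ 0.847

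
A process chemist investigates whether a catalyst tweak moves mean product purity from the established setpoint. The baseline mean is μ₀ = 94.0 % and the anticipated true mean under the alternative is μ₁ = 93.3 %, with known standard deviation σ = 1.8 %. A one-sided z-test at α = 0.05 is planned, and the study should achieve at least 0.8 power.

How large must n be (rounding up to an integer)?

n = 41

Standardized effect: d = |μ₁ − μ₀| / σ = |93.3 − 94.0| / 1.8 = 0.3889
For power 0.8 need Φ(δ − z_{0.05}) = 0.8, so δ = z_{0.05} + z_{0.20} = 1.645 + 0.842 = 2.486.
δ = d·√n ⇒ n = (δ/d)² = (2.486 / 0.3889)² = 40.88.
Round up to the next whole unit.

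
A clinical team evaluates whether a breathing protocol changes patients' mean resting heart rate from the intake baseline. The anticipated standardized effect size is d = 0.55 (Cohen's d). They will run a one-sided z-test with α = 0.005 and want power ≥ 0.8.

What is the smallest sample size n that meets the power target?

n = 39

For power 0.8 need Φ(δ − z_{0.005}) = 0.8, so δ = z_{0.005} + z_{0.20} = 2.576 + 0.842 = 3.417.
δ = d·√n ⇒ n = (δ/d)² = (3.417 / 0.55)² = 38.61.
Rounding up, n = 39.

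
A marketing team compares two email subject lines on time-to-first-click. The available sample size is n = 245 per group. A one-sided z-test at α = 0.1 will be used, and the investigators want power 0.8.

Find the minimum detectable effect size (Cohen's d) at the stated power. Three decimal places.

Required noncentrality: δ = z_{0.1} + z_{0.20} = 1.282 + 0.842 = 2.123.
δ = d·√(n/2) ⇒ d = δ/√(n/2) = 2.123/√(245/2) = 0.1918.

d ≈ 0.192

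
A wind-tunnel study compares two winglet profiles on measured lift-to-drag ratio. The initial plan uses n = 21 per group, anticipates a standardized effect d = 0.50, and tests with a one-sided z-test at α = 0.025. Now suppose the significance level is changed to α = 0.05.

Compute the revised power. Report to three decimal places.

Power ≈ 0.490

δ = d·√(n/2) = 0.50 × √(21/2) = 1.6202 (unchanged). New critical value: z_{0.05} = 1.645.
Revised power = P(Z > 1.645 − δ) = Φ(-0.025) = 0.4902.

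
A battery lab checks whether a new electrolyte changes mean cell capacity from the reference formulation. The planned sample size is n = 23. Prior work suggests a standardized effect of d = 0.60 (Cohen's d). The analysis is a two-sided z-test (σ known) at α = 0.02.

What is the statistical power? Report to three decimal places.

Power ≈ 0.709

Noncentrality parameter: λ = d·√n = 0.60 × √23 = 2.8775
Two-sided α = 0.02 → critical value z_{0.01} = 2.326.
Power = Φ(λ − 2.326) + Φ(−λ − 2.326) = Φ(0.551) + Φ(-5.204) = 0.7092 + 0.0000 = 0.7092.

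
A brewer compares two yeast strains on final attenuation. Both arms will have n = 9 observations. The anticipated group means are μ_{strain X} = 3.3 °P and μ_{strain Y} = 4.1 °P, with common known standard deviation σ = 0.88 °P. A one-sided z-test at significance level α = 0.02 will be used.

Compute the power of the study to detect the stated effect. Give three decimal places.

Standardized effect: d = |μ_{strain X} − μ_{strain Y}| / σ = |3.3 − 4.1| / 0.88 = 0.9091
Noncentrality parameter: δ = d·√(n/2) = 0.9091 × √(9/2) = 1.9285
Critical value for a one-sided test at α = 0.02: z_α = 2.054.
Power = P(Z > 2.054 − δ) = Φ(-0.125) = 0.4502.

Power ≈ 0.450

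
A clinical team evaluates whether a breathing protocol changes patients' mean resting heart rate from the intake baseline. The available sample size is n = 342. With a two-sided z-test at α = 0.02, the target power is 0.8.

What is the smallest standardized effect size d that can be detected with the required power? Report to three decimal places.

Need Φ(δ − 2.326) = 0.8, so δ = 2.326 + 0.842 = 3.168.
(Lower-tail contribution to power is negligible for δ > 0.)
δ = d·√n ⇒ d = δ/√n = 3.168/√342 = 0.1713.

d ≈ 0.171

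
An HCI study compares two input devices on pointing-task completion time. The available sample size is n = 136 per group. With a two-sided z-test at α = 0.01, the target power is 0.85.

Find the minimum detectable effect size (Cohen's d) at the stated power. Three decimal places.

d ≈ 0.438

Need Φ(δ − 2.576) = 0.85, so δ = 2.576 + 1.036 = 3.612.
(Lower-tail contribution to power is negligible for δ > 0.)
δ = d·√(n/2) ⇒ d = δ/√(n/2) = 3.612/√(136/2) = 0.4381.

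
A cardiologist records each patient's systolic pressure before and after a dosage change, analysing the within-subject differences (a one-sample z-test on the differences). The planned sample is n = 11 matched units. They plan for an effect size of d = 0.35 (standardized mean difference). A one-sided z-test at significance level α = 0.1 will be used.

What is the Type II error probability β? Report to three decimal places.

Noncentrality parameter: δ = d·√n = 0.35 × √11 = 1.1608
One-sided α = 0.1 → critical value z_{0.1} = 1.282.
Power = P(Z > 1.282 − δ) = Φ(-0.121) = 0.4520.
Type II error: β = 1 − power = 1 − 0.4520 = 0.5480.

β ≈ 0.548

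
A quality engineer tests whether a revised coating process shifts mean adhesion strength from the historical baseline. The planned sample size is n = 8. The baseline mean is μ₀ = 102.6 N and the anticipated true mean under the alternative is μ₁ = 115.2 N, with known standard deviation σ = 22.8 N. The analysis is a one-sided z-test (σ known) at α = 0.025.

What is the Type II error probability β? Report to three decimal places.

Standardized effect: d = |μ₁ − μ₀| / σ = |115.2 − 102.6| / 22.8 = 0.5526
Noncentrality parameter: δ = d·√n = 0.5526 × √8 = 1.5631
Critical value for a one-sided test at α = 0.025: z_α = 1.960.
Power = Φ(δ − 1.960) = Φ(-0.397) = 0.3457.
Type II error: β = 1 − power = 1 − 0.3457 = 0.6543.

β ≈ 0.654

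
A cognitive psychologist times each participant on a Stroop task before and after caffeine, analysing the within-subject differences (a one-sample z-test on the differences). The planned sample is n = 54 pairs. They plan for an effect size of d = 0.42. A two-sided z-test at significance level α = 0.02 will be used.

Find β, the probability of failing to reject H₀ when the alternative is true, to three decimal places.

β ≈ 0.224

Noncentrality parameter: δ = d·√n = 0.42 × √54 = 3.0864
Critical value for a two-sided test at α = 0.02: z_{α/2} = 2.326.
Power = Φ(δ − 2.326) + Φ(−δ − 2.326) = Φ(0.760) + Φ(-5.413) = 0.7764 + 0.0000 = 0.7764.
Type II error: β = 1 − power = 1 − 0.7764 = 0.2236.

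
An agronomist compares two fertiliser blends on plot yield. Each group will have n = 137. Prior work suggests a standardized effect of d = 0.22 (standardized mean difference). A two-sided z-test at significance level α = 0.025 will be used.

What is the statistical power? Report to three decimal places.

Noncentrality parameter: δ = d·√(n/2) = 0.22 × √(137/2) = 1.8208
Two-sided α = 0.025 → critical value z_{0.0125} = 2.241.
Power = Φ(δ − 2.241) + Φ(−δ − 2.241) = Φ(-0.421) + Φ(-4.062) = 0.3370 + 0.0000 = 0.3371.

Power ≈ 0.337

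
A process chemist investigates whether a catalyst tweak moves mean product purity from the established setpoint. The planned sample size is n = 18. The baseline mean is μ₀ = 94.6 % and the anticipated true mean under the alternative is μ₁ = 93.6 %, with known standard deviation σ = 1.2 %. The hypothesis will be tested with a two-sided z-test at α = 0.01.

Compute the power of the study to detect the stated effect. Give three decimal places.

Standardized effect: d = |μ₁ − μ₀| / σ = |93.6 − 94.6| / 1.2 = 0.8333
Noncentrality parameter: δ = d·√n = 0.8333 × √18 = 3.5355
Critical value for a two-sided test at α = 0.01: z_{α/2} = 2.576.
Power = Φ(δ − 2.576) + Φ(−δ − 2.576) = Φ(0.960) + Φ(-6.111) = 0.8314 + 0.0000 = 0.8314.

Power ≈ 0.831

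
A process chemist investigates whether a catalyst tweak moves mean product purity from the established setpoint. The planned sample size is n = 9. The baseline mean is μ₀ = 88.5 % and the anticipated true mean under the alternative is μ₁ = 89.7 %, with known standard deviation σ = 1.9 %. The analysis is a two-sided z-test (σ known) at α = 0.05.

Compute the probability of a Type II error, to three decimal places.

β ≈ 0.526

Standardized effect: d = |μ₁ − μ₀| / σ = |89.7 − 88.5| / 1.9 = 0.6316
Noncentrality parameter: δ = d·√n = 0.6316 × √9 = 1.8947
Two-sided α = 0.05 → critical value z_{0.025} = 1.960.
Power = Φ(δ − 1.960) + Φ(−δ − 1.960) = Φ(-0.065) + Φ(-3.855) = 0.4740 + 0.0001 = 0.4741.
Type II error: β = 1 − power = 1 − 0.4741 = 0.5259.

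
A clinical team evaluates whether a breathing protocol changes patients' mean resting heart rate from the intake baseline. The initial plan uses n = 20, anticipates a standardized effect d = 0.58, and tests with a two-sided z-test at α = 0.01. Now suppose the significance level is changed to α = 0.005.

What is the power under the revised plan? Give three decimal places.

δ = d·√n = 0.58 × √20 = 2.5938 (unchanged). New critical value: z_{0.0025} = 2.807.
Revised power = Φ(δ − 2.807) + Φ(−δ − 2.807) = Φ(-0.213) + Φ(-5.401) = 0.4156 + 0.0000 = 0.4156.

Power ≈ 0.416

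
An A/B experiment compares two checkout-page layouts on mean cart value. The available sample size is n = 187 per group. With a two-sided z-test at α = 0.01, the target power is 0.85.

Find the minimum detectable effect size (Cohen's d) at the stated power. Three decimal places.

d ≈ 0.374

Need Φ(δ − 2.576) = 0.85, so δ = 2.576 + 1.036 = 3.612.
(Lower-tail contribution to power is negligible for δ > 0.)
δ = d·√(n/2) ⇒ d = δ/√(n/2) = 3.612/√(187/2) = 0.3736.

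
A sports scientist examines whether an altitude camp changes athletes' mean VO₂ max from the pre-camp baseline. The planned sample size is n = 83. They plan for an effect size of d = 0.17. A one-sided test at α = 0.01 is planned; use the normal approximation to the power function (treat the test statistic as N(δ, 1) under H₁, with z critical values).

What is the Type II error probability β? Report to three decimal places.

Noncentrality parameter: δ = d·√n = 0.17 × √83 = 1.5488
Critical value for a one-sided test at α = 0.01: z_α = 2.326.
Power = Φ(δ − 2.326) = Φ(-0.778) = 0.2184.
Type II error: β = 1 − power = 1 − 0.2184 = 0.7816.

β ≈ 0.782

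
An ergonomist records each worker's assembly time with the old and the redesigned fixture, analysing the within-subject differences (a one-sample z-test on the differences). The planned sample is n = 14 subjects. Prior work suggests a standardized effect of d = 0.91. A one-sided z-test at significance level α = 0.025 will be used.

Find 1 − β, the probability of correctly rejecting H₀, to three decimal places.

Noncentrality parameter: δ = d·√n = 0.91 × √14 = 3.4049
One-sided α = 0.025 → critical value z_{0.025} = 1.960.
Power = P(Z > 1.960 − δ) = Φ(1.445) = 0.9258.

Power ≈ 0.926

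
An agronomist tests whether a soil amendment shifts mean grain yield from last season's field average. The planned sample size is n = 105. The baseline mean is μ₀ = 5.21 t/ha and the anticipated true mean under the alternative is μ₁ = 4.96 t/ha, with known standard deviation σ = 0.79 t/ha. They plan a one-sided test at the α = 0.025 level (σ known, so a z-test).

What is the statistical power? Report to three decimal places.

Power ≈ 0.900

Standardized effect: d = |μ₁ − μ₀| / σ = |4.96 − 5.21| / 0.79 = 0.3165
Noncentrality parameter: δ = d·√n = 0.3165 × √105 = 3.2427
Critical value for a one-sided test at α = 0.025: z_α = 1.960.
Power = Φ(δ − 1.960) = Φ(1.283) = 0.9002.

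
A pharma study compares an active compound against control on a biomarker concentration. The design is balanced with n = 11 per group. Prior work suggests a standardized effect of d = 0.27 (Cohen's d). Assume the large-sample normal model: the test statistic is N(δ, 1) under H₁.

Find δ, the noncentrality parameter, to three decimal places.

δ ≈ 0.633

The noncentrality parameter scales effect size by the design's sample-size factor: δ = d·√(n/2) = 0.27 × √(11/2) = 0.6332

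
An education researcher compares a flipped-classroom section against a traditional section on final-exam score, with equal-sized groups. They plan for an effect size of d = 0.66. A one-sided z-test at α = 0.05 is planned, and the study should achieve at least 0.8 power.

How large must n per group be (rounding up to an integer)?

For power 0.8 need Φ(δ − z_{0.05}) = 0.8, so δ = z_{0.05} + z_{0.20} = 1.645 + 0.842 = 2.486.
δ = d·√(n/2) ⇒ n = 2(δ/d)² = 2 × (2.486 / 0.66)² = 28.39.
Rounding up, n = 29 per group.

n = 29 per group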